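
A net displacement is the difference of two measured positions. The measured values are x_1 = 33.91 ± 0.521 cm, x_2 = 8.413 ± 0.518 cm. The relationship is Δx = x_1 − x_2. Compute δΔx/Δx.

0.0288

Absolute uncertainties add in quadrature for a linear combination:
  (δx_1)² = 0.271;  (δx_2)² = 0.268
δΔx = √(0.540) = 0.735 cm
Δx = 25.50 cm, so δΔx/Δx = 0.735/25.50 = 0.0288.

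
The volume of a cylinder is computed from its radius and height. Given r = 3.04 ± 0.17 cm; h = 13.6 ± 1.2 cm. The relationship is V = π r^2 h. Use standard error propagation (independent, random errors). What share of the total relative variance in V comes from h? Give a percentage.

38.4%

(δV/V)² = (2·δr/r)² + (1·δh/h)²
  r term: (2×0.0559)² = 0.0125
  h term: (1×0.0882)² = 0.00779
Total = 0.0203. Share from h = 0.00779/0.0203 = 0.384.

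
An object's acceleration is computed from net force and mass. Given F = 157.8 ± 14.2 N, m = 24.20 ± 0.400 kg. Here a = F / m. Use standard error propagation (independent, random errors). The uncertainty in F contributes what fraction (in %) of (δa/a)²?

96.7%

(δa/a)² = (1·δF/F)² + (-1·δm/m)²
  F term: (1×0.0900)² = 0.00810
  m term: (-1×0.0165)² = 0.000273
Total = 0.00837. Share from F = 0.00810/0.00837 = 0.967.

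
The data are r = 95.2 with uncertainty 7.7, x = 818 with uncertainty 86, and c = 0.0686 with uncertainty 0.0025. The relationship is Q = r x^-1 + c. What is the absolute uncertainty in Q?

0.0156

Let p = r·x^-1 = 0.116. δp/p = √((1·δr/r)² + (-1·δx/x)²) = √(0.00654 + 0.0111) = 0.133, so δp = 0.0154.
Q = p + c: δQ = √(δp² + δc²) = √(0.000238 + 6.25e-06) = 0.0156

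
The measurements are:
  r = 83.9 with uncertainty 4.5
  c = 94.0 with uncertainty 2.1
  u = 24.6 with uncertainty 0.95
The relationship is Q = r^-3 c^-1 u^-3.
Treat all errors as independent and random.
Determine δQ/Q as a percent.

Products/powers → add relative errors in quadrature, weighted by exponent:
  (-3·δr/r)² = (-3×0.0536)² = 0.0259;  (-1·δc/c)² = (-1×0.0223)² = 0.000499;  (-3·δu/u)² = (-3×0.0386)² = 0.0134
δQ/Q = √(0.0398) = 0.200

20.0%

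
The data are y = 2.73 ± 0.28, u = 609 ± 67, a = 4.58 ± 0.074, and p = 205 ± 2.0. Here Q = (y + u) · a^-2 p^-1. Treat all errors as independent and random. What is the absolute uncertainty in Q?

Let w = y + u = 612. δw = √(δy² + δu²) = √(0.0784 + 4490) = 67.0, so δw/w = 0.110.
Q is then a monomial in w, a, p:
δQ/Q = √((δw/w)² + (-2·δa/a)² + (-1·δp/p)²) = √(0.0120 + 0.00104 + 9.52e-05) = 0.115
Q = 0.142, so δQ = 0.115 × 0.142 = 0.0163.

0.0163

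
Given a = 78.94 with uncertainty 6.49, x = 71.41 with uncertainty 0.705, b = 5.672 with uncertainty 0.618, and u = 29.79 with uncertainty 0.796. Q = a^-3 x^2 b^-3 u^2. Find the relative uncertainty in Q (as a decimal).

0.413

Products/powers → add relative errors in quadrature, weighted by exponent:
  (-3·δa/a)² = (-3×0.0822)² = 0.0608;  (2·δx/x)² = (2×0.00987)² = 0.000390;  (-3·δb/b)² = (-3×0.109)² = 0.107;  (2·δu/u)² = (2×0.0267)² = 0.00286
δQ/Q = √(0.171) = 0.413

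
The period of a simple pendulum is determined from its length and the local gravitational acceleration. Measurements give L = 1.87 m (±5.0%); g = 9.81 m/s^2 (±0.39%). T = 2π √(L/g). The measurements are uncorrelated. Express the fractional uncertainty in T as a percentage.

Products/powers → add relative errors in quadrature, weighted by exponent:
  (½·δL/L)² = (0.5×0.0500)² = 0.000625;  (−½·δg/g)² = (-0.5×0.00390)² = 3.8e-06
δT/T = √(0.000629) = 0.0251

2.51%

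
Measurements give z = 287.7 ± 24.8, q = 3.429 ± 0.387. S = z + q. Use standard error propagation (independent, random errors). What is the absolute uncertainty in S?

24.8

S is a linear combination, so absolute uncertainties add in quadrature:
  (δz)² = 615;  (δq)² = 0.150
δS = √(615) = 24.8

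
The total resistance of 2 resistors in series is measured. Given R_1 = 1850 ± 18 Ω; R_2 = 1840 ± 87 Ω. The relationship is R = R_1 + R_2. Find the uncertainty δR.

88.8 Ω

Each term contributes (cᵢ δxᵢ)² to (δR)²:
  (δR_1)² = 324;  (δR_2)² = 7570
δR = √(7890) = 88.8 Ω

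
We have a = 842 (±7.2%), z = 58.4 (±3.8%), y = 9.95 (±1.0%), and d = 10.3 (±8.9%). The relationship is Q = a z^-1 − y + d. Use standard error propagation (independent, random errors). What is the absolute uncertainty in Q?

Let p = a·z^-1 = 14.4. δp/p = √((1·δa/a)² + (-1·δz/z)²) = √(0.00518 + 0.00144) = 0.0814, so δp = 1.17.
Q = p − y + d: δQ = √(δp² + δy² + δd²) = √(1.38 + 0.00990 + 0.840) = 1.49

1.49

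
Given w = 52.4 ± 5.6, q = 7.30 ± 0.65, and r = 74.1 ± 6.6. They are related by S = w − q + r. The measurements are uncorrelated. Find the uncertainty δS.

Sums and differences: (δS)² = Σ (cᵢ δxᵢ)².
  (δw)² = 31.4;  (δq)² = 0.423;  (δr)² = 43.6
δS = √(75.3) = 8.68

8.68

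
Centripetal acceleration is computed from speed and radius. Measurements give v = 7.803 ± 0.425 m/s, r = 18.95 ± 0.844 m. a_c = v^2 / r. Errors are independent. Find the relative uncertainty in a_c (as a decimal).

a_c is a product of powers, so relative uncertainties combine in quadrature:
  (2·δv/v)² = (2×0.0545)² = 0.0119;  (-1·δr/r)² = (-1×0.0445)² = 0.00198
δa_c/a_c = √(0.0138) = 0.118

0.118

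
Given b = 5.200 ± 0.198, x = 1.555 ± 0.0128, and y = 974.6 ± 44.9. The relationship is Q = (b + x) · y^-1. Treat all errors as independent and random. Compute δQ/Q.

0.0546

Let u = b + x = 6.755. δu = √(δb² + δx²) = √(0.0392 + 0.000164) = 0.198, so δu/u = 0.0294.
Q is then a monomial in u, y:
δQ/Q = √((δu/u)² + (-1·δy/y)²) = √(0.000863 + 0.00212) = 0.0546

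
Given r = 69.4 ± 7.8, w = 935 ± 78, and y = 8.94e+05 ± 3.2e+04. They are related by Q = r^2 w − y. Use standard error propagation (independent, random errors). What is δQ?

1.08e+06

Let p = r^2·w = 4.5e+06. δp/p = √((2·δr/r)² + (1·δw/w)²) = √(0.0505 + 0.00696) = 0.240, so δp = 1.08e+06.
Q = p − y: δQ = √(δp² + δy²) = √(1.17e+12 + 1.02e+09) = 1.08e+06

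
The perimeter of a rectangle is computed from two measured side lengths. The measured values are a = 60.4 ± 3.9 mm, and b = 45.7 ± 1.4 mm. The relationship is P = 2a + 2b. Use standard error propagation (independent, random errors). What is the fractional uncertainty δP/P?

0.0391

Absolute uncertainties add in quadrature for a linear combination:
  (2·δa)² = 60.8;  (2·δb)² = 7.84
δP = √(68.7) = 8.29 mm
P = 212 mm, so δP/P = 8.29/212 = 0.0391.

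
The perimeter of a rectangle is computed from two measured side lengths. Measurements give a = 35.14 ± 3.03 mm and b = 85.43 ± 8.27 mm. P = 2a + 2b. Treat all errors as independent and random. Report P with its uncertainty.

P is a linear combination, so absolute uncertainties add in quadrature:
  (2·δa)² = 36.7;  (2·δb)² = 274
δP = √(310) = 17.6 mm
P = 241.1 mm.

241.1 ± 17.6 mm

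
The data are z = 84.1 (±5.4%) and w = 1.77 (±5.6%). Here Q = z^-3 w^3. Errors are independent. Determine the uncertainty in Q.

Relative error in a monomial: (δQ/Q)² = Σ (nᵢ · δxᵢ/xᵢ)².
  (-3·δz/z)² = (-3×0.0540)² = 0.0262;  (3·δw/w)² = (3×0.0560)² = 0.0282
δQ/Q = √(0.0545) = 0.233
Q = 9.32e-06, so δQ = 0.233 × 9.32e-06 = 2.18e-06.

2.18e-06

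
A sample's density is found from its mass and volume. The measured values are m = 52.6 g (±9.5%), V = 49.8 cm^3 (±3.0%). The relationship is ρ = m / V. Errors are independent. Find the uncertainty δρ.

Relative error in a monomial: (δρ/ρ)² = Σ (nᵢ · δxᵢ/xᵢ)².
  (1·δm/m)² = (1×0.0950)² = 0.00903;  (-1·δV/V)² = (-1×0.0300)² = 0.000900
δρ/ρ = √(0.00992) = 0.0996
ρ = 1.06 g/cm^3, so δρ = 0.0996 × 1.06 = 0.105 g/cm^3.

0.105 g/cm^3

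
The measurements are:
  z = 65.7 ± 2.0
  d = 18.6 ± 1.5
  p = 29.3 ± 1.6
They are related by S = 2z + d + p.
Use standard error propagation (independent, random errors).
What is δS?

For a sum/difference, combine absolute errors in quadrature:
  (2·δz)² = 16.0;  (δd)² = 2.25;  (δp)² = 2.56
δS = √(20.8) = 4.56

4.56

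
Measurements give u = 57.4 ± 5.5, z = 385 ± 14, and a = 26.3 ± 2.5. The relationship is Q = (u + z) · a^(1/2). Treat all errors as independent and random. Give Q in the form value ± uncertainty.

2270 ± 133

Let w = u + z = 442. δw = √(δu² + δz²) = √(30.2 + 196) = 15.0, so δw/w = 0.0340.
Q is then a monomial in w, a:
δQ/Q = √((δw/w)² + (½·δa/a)²) = √(0.00116 + 0.00226) = 0.0584
Q = 2270, so δQ = 0.0584 × 2270 = 133.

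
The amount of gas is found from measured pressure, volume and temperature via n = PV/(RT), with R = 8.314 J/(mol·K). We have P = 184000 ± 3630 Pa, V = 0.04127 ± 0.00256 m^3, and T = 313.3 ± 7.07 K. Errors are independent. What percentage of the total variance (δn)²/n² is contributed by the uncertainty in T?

10.7%

(δn/n)² = (1·δP/P)² + (1·δV/V)² + (-1·δT/T)²
  P term: (1×0.0197)² = 0.000389
  V term: (1×0.0620)² = 0.00385
  T term: (-1×0.0226)² = 0.000509
Total = 0.00475. Share from T = 0.000509/0.00475 = 0.107.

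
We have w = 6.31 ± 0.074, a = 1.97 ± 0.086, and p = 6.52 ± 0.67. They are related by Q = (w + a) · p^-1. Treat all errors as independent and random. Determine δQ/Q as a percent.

Let u = w + a = 8.28. δu = √(δw² + δa²) = √(0.00548 + 0.00740) = 0.113, so δu/u = 0.0137.
Q is then a monomial in u, p:
δQ/Q = √((δu/u)² + (-1·δp/p)²) = √(0.000188 + 0.0106) = 0.104

10.4%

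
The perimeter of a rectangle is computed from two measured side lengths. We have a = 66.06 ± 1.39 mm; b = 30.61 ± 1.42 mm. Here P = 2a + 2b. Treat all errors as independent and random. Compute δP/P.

0.0206

Each term contributes (cᵢ δxᵢ)² to (δP)²:
  (2·δa)² = 7.73;  (2·δb)² = 8.07
δP = √(15.8) = 3.97 mm
P = 193.3 mm, so δP/P = 3.97/193.3 = 0.0206.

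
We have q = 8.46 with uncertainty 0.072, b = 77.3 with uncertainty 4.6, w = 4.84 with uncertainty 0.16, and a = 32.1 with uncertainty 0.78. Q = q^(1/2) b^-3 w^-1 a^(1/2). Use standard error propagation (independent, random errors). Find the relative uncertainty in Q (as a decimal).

Since Q is a product/quotient, work with relative uncertainties:
  (½·δq/q)² = (0.5×0.00851)² = 1.81e-05;  (-3·δb/b)² = (-3×0.0595)² = 0.0319;  (-1·δw/w)² = (-1×0.0331)² = 0.00109;  (½·δa/a)² = (0.5×0.0243)² = 0.000148
δQ/Q = √(0.0331) = 0.182

0.182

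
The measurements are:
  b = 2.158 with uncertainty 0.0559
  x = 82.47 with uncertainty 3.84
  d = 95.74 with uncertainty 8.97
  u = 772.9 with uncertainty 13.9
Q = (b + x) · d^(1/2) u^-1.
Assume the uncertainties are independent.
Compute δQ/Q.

Let w = b + x = 84.63. δw = √(δb² + δx²) = √(0.00312 + 14.7) = 3.84, so δw/w = 0.0454.
Q is then a monomial in w, d, u:
δQ/Q = √((δw/w)² + (½·δd/d)² + (-1·δu/u)²) = √(0.00206 + 0.00219 + 0.000323) = 0.0677

0.0677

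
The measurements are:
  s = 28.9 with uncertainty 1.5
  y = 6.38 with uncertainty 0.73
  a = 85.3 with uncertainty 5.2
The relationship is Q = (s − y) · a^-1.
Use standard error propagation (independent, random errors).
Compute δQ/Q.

Let u = s − y = 22.5. δu = √(δs² + δy²) = √(2.25 + 0.533) = 1.67, so δu/u = 0.0741.
Q is then a monomial in u, a:
δQ/Q = √((δu/u)² + (-1·δa/a)²) = √(0.00549 + 0.00372) = 0.0959

0.0959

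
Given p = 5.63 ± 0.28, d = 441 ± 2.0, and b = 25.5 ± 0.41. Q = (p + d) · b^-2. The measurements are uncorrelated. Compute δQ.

0.0223

Let u = p + d = 447. δu = √(δp² + δd²) = √(0.0784 + 4.00) = 2.02, so δu/u = 0.00452.
Q is then a monomial in u, b:
δQ/Q = √((δu/u)² + (-2·δb/b)²) = √(2.04e-05 + 0.00103) = 0.0325
Q = 0.687, so δQ = 0.0325 × 0.687 = 0.0223.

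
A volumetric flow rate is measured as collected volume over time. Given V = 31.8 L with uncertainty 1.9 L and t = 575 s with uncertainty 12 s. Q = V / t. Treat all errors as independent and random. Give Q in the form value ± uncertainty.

0.0553 ± 0.00350 L/s

Relative error in a monomial: (δQ/Q)² = Σ (nᵢ · δxᵢ/xᵢ)².
  (1·δV/V)² = (1×0.0597)² = 0.00357;  (-1·δt/t)² = (-1×0.0209)² = 0.000436
δQ/Q = √(0.00401) = 0.0633
Q = 0.0553 L/s, so δQ = 0.0633 × 0.0553 = 0.00350 L/s.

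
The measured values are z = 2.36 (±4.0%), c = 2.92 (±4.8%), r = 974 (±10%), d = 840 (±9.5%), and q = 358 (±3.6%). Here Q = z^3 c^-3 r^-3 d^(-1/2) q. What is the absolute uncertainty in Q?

2.53e-09

Each factor contributes (exponent × relative error)² to (δQ/Q)²:
  (3·δz/z)² = (3×0.0400)² = 0.0144;  (-3·δc/c)² = (-3×0.0480)² = 0.0207;  (-3·δr/r)² = (-3×0.100)² = 0.0900;  (−½·δd/d)² = (-0.5×0.0950)² = 0.00226;  (1·δq/q)² = (1×0.0360)² = 0.00130
δQ/Q = √(0.129) = 0.359
Q = 7.06e-09, so δQ = 0.359 × 7.06e-09 = 2.53e-09.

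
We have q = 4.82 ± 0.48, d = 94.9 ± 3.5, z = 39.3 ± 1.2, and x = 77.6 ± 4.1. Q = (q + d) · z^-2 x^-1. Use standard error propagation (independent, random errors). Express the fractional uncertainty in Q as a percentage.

Let u = q + d = 99.7. δu = √(δq² + δd²) = √(0.230 + 12.2) = 3.53, so δu/u = 0.0354.
Q is then a monomial in u, z, x:
δQ/Q = √((δu/u)² + (-2·δz/z)² + (-1·δx/x)²) = √(0.00126 + 0.00373 + 0.00279) = 0.0882

8.82%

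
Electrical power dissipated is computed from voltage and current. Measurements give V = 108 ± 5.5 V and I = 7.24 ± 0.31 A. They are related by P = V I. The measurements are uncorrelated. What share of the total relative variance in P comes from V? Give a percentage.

58.6%

(δP/P)² = (1·δV/V)² + (1·δI/I)²
  V term: (1×0.0509)² = 0.00259
  I term: (1×0.0428)² = 0.00183
Total = 0.00443. Share from V = 0.00259/0.00443 = 0.586.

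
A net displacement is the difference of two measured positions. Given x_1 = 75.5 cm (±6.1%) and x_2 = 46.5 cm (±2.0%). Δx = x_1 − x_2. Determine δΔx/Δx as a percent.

Sums and differences: (δΔx)² = Σ (cᵢ δxᵢ)².
  (δx_1)² = 21.2;  (δx_2)² = 0.865
δΔx = √(22.1) = 4.70 cm
Δx = 29.0 cm, so δΔx/Δx = 4.70/29.0 = 0.162.

16.2%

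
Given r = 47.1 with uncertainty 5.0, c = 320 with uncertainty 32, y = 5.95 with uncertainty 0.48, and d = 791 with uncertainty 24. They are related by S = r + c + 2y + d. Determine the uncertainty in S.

40.3

Sums and differences: (δS)² = Σ (cᵢ δxᵢ)².
  (δr)² = 25.0;  (δc)² = 1020;  (2·δy)² = 0.922;  (δd)² = 576
δS = √(1630) = 40.3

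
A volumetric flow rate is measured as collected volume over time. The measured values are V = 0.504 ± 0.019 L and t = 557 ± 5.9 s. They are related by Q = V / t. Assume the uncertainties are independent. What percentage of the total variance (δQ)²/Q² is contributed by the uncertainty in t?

(δQ/Q)² = (1·δV/V)² + (-1·δt/t)²
  V term: (1×0.0377)² = 0.00142
  t term: (-1×0.0106)² = 0.000112
Total = 0.00153. Share from t = 0.000112/0.00153 = 0.0732.

7.32%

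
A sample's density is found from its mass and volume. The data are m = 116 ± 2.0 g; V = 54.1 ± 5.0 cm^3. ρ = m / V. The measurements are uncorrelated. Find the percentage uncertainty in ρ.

9.40%

Since ρ is a product/quotient, work with relative uncertainties:
  (1·δm/m)² = (1×0.0172)² = 0.000297;  (-1·δV/V)² = (-1×0.0924)² = 0.00854
δρ/ρ = √(0.00884) = 0.0940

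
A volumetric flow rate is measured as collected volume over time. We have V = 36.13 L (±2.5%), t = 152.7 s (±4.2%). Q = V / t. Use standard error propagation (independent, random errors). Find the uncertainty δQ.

Since Q is a product/quotient, work with relative uncertainties:
  (1·δV/V)² = (1×0.0250)² = 0.000625;  (-1·δt/t)² = (-1×0.0420)² = 0.00176
δQ/Q = √(0.00239) = 0.0489
Q = 0.2366 L/s, so δQ = 0.0489 × 0.2366 = 0.0116 L/s.

0.0116 L/s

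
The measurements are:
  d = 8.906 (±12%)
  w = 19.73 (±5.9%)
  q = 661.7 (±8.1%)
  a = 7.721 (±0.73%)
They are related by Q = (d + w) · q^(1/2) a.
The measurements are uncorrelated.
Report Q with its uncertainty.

Let u = d + w = 28.64. δu = √(δd² + δw²) = √(1.14 + 1.36) = 1.58, so δu/u = 0.0552.
Q is then a monomial in u, q, a:
δQ/Q = √((δu/u)² + (½·δq/q)² + (1·δa/a)²) = √(0.00305 + 0.00164 + 5.33e-05) = 0.0688
Q = 5687, so δQ = 0.0688 × 5687 = 392.

5687 ± 392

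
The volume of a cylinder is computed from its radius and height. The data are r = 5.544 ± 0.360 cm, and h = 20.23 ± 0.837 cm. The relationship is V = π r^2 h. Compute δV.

Since V is a product/quotient, work with relative uncertainties:
  (2·δr/r)² = (2×0.0649)² = 0.0169;  (1·δh/h)² = (1×0.0414)² = 0.00171
δV/V = √(0.0186) = 0.136
V = 1953 cm^3, so δV = 0.136 × 1953 = 266 cm^3.

266 cm^3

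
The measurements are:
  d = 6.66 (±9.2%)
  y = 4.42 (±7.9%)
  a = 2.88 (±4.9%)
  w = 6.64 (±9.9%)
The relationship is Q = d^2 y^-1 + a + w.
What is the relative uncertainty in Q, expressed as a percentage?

10.8%

Let p = d^2·y^-1 = 10.0. δp/p = √((2·δd/d)² + (-1·δy/y)²) = √(0.0339 + 0.00624) = 0.200, so δp = 2.01.
Q = p + a + w: δQ = √(δp² + δa² + δw²) = √(4.04 + 0.0199 + 0.432) = 2.12
Q = 19.6, so δQ/Q = 2.12/19.6 = 0.108.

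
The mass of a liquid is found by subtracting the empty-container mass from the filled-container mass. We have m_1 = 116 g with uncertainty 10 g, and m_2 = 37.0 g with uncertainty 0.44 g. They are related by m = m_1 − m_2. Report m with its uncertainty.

m is a linear combination, so absolute uncertainties add in quadrature:
  (δm_1)² = 100;  (δm_2)² = 0.194
δm = √(100) = 10.0 g
m = 79.0 g.

79.0 ± 10.0 g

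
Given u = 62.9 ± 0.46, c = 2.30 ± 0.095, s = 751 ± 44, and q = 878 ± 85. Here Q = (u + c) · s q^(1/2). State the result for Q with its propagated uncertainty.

Let w = u + c = 65.2. δw = √(δu² + δc²) = √(0.212 + 0.00903) = 0.470, so δw/w = 0.00720.
Q is then a monomial in w, s, q:
δQ/Q = √((δw/w)² + (1·δs/s)² + (½·δq/q)²) = √(5.19e-05 + 0.00343 + 0.00234) = 0.0763
Q = 1.45e+06, so δQ = 0.0763 × 1.45e+06 = 1.11e+05.

(1.45 ± 0.111) × 10^6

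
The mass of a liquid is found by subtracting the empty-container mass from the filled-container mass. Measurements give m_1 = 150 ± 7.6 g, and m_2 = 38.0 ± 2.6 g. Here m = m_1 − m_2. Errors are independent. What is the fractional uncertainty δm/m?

0.0717

For a sum/difference, combine absolute errors in quadrature:
  (δm_1)² = 57.8;  (δm_2)² = 6.76
δm = √(64.5) = 8.03 g
m = 112 g, so δm/m = 8.03/112 = 0.0717.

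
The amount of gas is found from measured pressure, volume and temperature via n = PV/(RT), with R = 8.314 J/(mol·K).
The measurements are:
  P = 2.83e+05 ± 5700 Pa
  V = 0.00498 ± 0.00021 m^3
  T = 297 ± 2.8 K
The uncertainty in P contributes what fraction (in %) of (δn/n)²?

17.8%

(δn/n)² = (1·δP/P)² + (1·δV/V)² + (-1·δT/T)²
  P term: (1×0.0201)² = 0.000406
  V term: (1×0.0422)² = 0.00178
  T term: (-1×0.00943)² = 8.89e-05
Total = 0.00227. Share from P = 0.000406/0.00227 = 0.178.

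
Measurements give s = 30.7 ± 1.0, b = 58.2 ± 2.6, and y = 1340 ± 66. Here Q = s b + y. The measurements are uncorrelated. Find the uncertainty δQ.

119

Let p = s·b = 1790. δp/p = √((1·δs/s)² + (1·δb/b)²) = √(0.00106 + 0.00200) = 0.0553, so δp = 98.8.
Q = p + y: δQ = √(δp² + δy²) = √(9760 + 4360) = 119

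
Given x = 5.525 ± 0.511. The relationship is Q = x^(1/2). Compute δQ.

Q ∝ x^(1/2), so δQ/Q = |½| · δx/x = 0.5 × 0.0925 = 0.0462.
Q = 2.351, so δQ = 0.0462 × 2.351 = 0.109.

0.109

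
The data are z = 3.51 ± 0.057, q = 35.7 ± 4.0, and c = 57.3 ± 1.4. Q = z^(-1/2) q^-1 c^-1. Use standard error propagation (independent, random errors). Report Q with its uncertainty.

Q is a product of powers, so relative uncertainties combine in quadrature:
  (−½·δz/z)² = (-0.5×0.0162)² = 6.59e-05;  (-1·δq/q)² = (-1×0.112)² = 0.0126;  (-1·δc/c)² = (-1×0.0244)² = 0.000597
δQ/Q = √(0.0132) = 0.115
Q = 0.000261, so δQ = 0.115 × 0.000261 = 3e-05.

(2.61 ± 0.300) × 10^-4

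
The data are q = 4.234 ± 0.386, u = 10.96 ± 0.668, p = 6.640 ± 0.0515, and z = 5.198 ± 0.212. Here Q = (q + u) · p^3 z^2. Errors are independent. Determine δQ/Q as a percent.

9.89%

Let w = q + u = 15.19. δw = √(δq² + δu²) = √(0.149 + 0.446) = 0.772, so δw/w = 0.0508.
Q is then a monomial in w, p, z:
δQ/Q = √((δw/w)² + (3·δp/p)² + (2·δz/z)²) = √(0.00258 + 0.000541 + 0.00665) = 0.0989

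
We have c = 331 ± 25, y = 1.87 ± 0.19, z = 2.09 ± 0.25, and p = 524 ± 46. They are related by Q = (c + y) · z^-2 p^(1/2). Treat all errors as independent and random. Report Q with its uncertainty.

Let u = c + y = 333. δu = √(δc² + δy²) = √(625 + 0.0361) = 25.0, so δu/u = 0.0751.
Q is then a monomial in u, z, p:
δQ/Q = √((δu/u)² + (-2·δz/z)² + (½·δp/p)²) = √(0.00564 + 0.0572 + 0.00193) = 0.255
Q = 1740, so δQ = 0.255 × 1740 = 444.

1740 ± 444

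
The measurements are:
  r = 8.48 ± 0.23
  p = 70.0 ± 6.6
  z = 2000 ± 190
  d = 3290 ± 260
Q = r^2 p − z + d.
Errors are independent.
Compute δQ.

Let w = r^2·p = 5030. δw/w = √((2·δr/r)² + (1·δp/p)²) = √(0.00294 + 0.00889) = 0.109, so δw = 548.
Q = w − z + d: δQ = √(δw² + δz² + δd²) = √(3e+05 + 36100 + 67600) = 635

635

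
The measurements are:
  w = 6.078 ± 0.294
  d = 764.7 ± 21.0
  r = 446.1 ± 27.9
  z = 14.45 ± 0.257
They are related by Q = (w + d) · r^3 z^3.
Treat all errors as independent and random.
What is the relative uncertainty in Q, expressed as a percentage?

19.7%

Let u = w + d = 770.8. δu = √(δw² + δd²) = √(0.0864 + 441) = 21.0, so δu/u = 0.0272.
Q is then a monomial in u, r, z:
δQ/Q = √((δu/u)² + (3·δr/r)² + (3·δz/z)²) = √(0.000742 + 0.0352 + 0.00285) = 0.197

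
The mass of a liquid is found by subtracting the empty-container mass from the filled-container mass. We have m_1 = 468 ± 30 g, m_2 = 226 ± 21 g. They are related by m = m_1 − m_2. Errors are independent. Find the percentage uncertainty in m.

15.1%

m is a linear combination, so absolute uncertainties add in quadrature:
  (δm_1)² = 900;  (δm_2)² = 441
δm = √(1340) = 36.6 g
m = 242 g, so δm/m = 36.6/242 = 0.151.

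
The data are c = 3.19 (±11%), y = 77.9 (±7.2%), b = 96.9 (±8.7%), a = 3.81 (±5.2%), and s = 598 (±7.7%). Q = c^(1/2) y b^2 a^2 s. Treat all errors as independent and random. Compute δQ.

2.67e+09

Q is a product of powers, so relative uncertainties combine in quadrature:
  (½·δc/c)² = (0.5×0.110)² = 0.00302;  (1·δy/y)² = (1×0.0720)² = 0.00518;  (2·δb/b)² = (2×0.0870)² = 0.0303;  (2·δa/a)² = (2×0.0520)² = 0.0108;  (1·δs/s)² = (1×0.0770)² = 0.00593
δQ/Q = √(0.0552) = 0.235
Q = 1.13e+10, so δQ = 0.235 × 1.13e+10 = 2.67e+09.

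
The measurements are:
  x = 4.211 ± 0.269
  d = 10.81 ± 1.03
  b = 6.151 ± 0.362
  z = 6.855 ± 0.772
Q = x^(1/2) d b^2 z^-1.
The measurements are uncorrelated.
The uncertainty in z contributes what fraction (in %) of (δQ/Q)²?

34.6%

(δQ/Q)² = (½·δx/x)² + (1·δd/d)² + (2·δb/b)² + (-1·δz/z)²
  x term: (0.5×0.0639)² = 0.00102
  d term: (1×0.0953)² = 0.00908
  b term: (2×0.0589)² = 0.0139
  z term: (-1×0.113)² = 0.0127
Total = 0.0366. Share from z = 0.0127/0.0366 = 0.346.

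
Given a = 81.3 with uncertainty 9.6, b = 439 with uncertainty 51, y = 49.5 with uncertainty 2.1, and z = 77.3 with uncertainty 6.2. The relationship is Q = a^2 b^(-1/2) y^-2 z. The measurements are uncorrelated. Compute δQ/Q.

Each factor contributes (exponent × relative error)² to (δQ/Q)²:
  (2·δa/a)² = (2×0.118)² = 0.0558;  (−½·δb/b)² = (-0.5×0.116)² = 0.00337;  (-2·δy/y)² = (-2×0.0424)² = 0.00720;  (1·δz/z)² = (1×0.0802)² = 0.00643
δQ/Q = √(0.0728) = 0.270

0.270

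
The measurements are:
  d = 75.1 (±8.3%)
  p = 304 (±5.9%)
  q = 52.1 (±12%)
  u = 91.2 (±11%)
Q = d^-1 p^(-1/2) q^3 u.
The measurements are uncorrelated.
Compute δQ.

Since Q is a product/quotient, work with relative uncertainties:
  (-1·δd/d)² = (-1×0.0830)² = 0.00689;  (−½·δp/p)² = (-0.5×0.0590)² = 0.000870;  (3·δq/q)² = (3×0.120)² = 0.130;  (1·δu/u)² = (1×0.110)² = 0.0121
δQ/Q = √(0.149) = 0.387
Q = 9850, so δQ = 0.387 × 9850 = 3810.

3810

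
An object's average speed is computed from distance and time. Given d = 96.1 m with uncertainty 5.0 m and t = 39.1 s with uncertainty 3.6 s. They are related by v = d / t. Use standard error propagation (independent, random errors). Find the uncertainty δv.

Relative error in a monomial: (δv/v)² = Σ (nᵢ · δxᵢ/xᵢ)².
  (1·δd/d)² = (1×0.0520)² = 0.00271;  (-1·δt/t)² = (-1×0.0921)² = 0.00848
δv/v = √(0.0112) = 0.106
v = 2.46 m/s, so δv = 0.106 × 2.46 = 0.260 m/s.

0.260 m/s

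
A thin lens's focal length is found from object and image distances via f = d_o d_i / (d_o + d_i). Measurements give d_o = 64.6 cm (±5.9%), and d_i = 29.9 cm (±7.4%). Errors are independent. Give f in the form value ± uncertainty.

∂f/∂d_o = (d_i/(d_o+d_i))² = 0.100;  ∂f/∂d_i = (d_o/(d_o+d_i))² = 0.467
δf = √((∂f/∂d_o · δd_o)² + (∂f/∂d_i · δd_i)²) = √(0.146 + 1.07) = 1.10 cm
f = 20.4 cm.

20.4 ± 1.10 cm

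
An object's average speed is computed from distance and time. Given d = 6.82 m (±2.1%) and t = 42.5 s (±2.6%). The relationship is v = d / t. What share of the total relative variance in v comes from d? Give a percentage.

39.5%

(δv/v)² = (1·δd/d)² + (-1·δt/t)²
  d term: (1×0.0210)² = 0.000441
  t term: (-1×0.0260)² = 0.000676
Total = 0.00112. Share from d = 0.000441/0.00112 = 0.395.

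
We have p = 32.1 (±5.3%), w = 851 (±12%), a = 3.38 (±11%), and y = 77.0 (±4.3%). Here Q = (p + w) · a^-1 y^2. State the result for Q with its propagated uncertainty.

Let u = p + w = 883. δu = √(δp² + δw²) = √(2.89 + 10400) = 102, so δu/u = 0.116.
Q is then a monomial in u, a, y:
δQ/Q = √((δu/u)² + (-1·δa/a)² + (2·δy/y)²) = √(0.0134 + 0.0121 + 0.00740) = 0.181
Q = 1.55e+06, so δQ = 0.181 × 1.55e+06 = 2.81e+05.

(1.55 ± 0.281) × 10^6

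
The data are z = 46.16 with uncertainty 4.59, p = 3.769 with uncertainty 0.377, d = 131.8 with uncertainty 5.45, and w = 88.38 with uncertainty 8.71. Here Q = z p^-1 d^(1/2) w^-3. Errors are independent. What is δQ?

Each factor contributes (exponent × relative error)² to (δQ/Q)²:
  (1·δz/z)² = (1×0.0994)² = 0.00989;  (-1·δp/p)² = (-1×0.100)² = 0.0100;  (½·δd/d)² = (0.5×0.0414)² = 0.000427;  (-3·δw/w)² = (-3×0.0986)² = 0.0874
δQ/Q = √(0.108) = 0.328
Q = 0.0002037, so δQ = 0.328 × 0.0002037 = 6.69e-05.

6.69e-05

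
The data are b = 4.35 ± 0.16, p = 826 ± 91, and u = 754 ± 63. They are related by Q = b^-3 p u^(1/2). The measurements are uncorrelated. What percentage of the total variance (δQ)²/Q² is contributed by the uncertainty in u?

(δQ/Q)² = (-3·δb/b)² + (1·δp/p)² + (½·δu/u)²
  b term: (-3×0.0368)² = 0.0122
  p term: (1×0.110)² = 0.0121
  u term: (0.5×0.0836)² = 0.00175
Total = 0.0261. Share from u = 0.00175/0.0261 = 0.0670.

6.70%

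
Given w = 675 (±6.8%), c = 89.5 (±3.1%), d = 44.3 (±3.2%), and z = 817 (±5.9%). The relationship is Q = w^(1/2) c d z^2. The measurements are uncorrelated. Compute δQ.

Products/powers → add relative errors in quadrature, weighted by exponent:
  (½·δw/w)² = (0.5×0.0680)² = 0.00116;  (1·δc/c)² = (1×0.0310)² = 0.000961;  (1·δd/d)² = (1×0.0320)² = 0.00102;  (2·δz/z)² = (2×0.0590)² = 0.0139
δQ/Q = √(0.0171) = 0.131
Q = 6.88e+10, so δQ = 0.131 × 6.88e+10 = 8.98e+09.

8.98e+09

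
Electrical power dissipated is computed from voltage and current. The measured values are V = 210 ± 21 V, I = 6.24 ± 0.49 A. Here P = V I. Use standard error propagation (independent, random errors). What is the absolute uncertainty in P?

Products/powers → add relative errors in quadrature, weighted by exponent:
  (1·δV/V)² = (1×0.100)² = 0.0100;  (1·δI/I)² = (1×0.0785)² = 0.00617
δP/P = √(0.0162) = 0.127
P = 1310 W, so δP = 0.127 × 1310 = 167 W.

167 W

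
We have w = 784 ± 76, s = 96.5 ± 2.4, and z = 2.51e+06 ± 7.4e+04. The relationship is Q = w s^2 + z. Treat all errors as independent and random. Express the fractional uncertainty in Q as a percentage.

8.14%

Let p = w·s^2 = 7.3e+06. δp/p = √((1·δw/w)² + (2·δs/s)²) = √(0.00940 + 0.00247) = 0.109, so δp = 7.95e+05.
Q = p + z: δQ = √(δp² + δz²) = √(6.33e+11 + 5.48e+09) = 7.99e+05
Q = 9.81e+06, so δQ/Q = 7.99e+05/9.81e+06 = 0.0814.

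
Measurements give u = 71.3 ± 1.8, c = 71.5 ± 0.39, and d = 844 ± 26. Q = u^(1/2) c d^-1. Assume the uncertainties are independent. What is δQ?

For a monomial Q ∝ u^(1/2), c, d^-1, fractional errors add in quadrature:
  (½·δu/u)² = (0.5×0.0252)² = 0.000159;  (1·δc/c)² = (1×0.00545)² = 2.98e-05;  (-1·δd/d)² = (-1×0.0308)² = 0.000949
δQ/Q = √(0.00114) = 0.0337
Q = 0.715, so δQ = 0.0337 × 0.715 = 0.0241.

0.0241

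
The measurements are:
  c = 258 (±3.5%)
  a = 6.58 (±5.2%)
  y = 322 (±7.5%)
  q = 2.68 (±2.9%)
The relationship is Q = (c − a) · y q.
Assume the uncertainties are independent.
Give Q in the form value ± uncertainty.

(2.17 ± 0.191) × 10^5

Let u = c − a = 251. δu = √(δc² + δa²) = √(81.5 + 0.117) = 9.04, so δu/u = 0.0359.
Q is then a monomial in u, y, q:
δQ/Q = √((δu/u)² + (1·δy/y)² + (1·δq/q)²) = √(0.00129 + 0.00562 + 0.000841) = 0.0881
Q = 2.17e+05, so δQ = 0.0881 × 2.17e+05 = 19100.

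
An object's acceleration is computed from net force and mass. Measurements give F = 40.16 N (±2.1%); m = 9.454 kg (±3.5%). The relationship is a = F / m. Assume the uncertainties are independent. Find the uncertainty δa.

For a monomial a ∝ F, m^-1, fractional errors add in quadrature:
  (1·δF/F)² = (1×0.0210)² = 0.000441;  (-1·δm/m)² = (-1×0.0350)² = 0.00123
δa/a = √(0.00167) = 0.0408
a = 4.248 m/s^2, so δa = 0.0408 × 4.248 = 0.173 m/s^2.

0.173 m/s^2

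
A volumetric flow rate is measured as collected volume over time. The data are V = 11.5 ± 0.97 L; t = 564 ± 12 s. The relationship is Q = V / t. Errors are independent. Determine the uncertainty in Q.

Q is a product of powers, so relative uncertainties combine in quadrature:
  (1·δV/V)² = (1×0.0843)² = 0.00711;  (-1·δt/t)² = (-1×0.0213)² = 0.000453
δQ/Q = √(0.00757) = 0.0870
Q = 0.0204 L/s, so δQ = 0.0870 × 0.0204 = 0.00177 L/s.

0.00177 L/s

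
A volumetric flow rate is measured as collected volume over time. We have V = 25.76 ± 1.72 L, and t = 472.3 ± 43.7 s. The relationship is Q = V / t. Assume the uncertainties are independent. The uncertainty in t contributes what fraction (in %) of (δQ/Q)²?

65.8%

(δQ/Q)² = (1·δV/V)² + (-1·δt/t)²
  V term: (1×0.0668)² = 0.00446
  t term: (-1×0.0925)² = 0.00856
Total = 0.0130. Share from t = 0.00856/0.0130 = 0.658.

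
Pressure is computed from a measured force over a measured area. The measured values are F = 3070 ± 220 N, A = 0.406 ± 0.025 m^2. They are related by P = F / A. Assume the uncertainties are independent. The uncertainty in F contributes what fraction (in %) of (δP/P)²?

(δP/P)² = (1·δF/F)² + (-1·δA/A)²
  F term: (1×0.0717)² = 0.00514
  A term: (-1×0.0616)² = 0.00379
Total = 0.00893. Share from F = 0.00514/0.00893 = 0.575.

57.5%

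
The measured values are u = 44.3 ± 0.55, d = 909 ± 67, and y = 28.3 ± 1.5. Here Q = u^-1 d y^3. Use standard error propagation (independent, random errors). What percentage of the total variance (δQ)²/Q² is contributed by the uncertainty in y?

81.9%

(δQ/Q)² = (-1·δu/u)² + (1·δd/d)² + (3·δy/y)²
  u term: (-1×0.0124)² = 0.000154
  d term: (1×0.0737)² = 0.00543
  y term: (3×0.0530)² = 0.0253
Total = 0.0309. Share from y = 0.0253/0.0309 = 0.819.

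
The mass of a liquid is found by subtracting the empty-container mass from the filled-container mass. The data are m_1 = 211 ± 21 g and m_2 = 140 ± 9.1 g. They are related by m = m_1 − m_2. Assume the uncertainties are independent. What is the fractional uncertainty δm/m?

For a sum/difference, combine absolute errors in quadrature:
  (δm_1)² = 441;  (δm_2)² = 82.8
δm = √(524) = 22.9 g
m = 71.0 g, so δm/m = 22.9/71.0 = 0.322.

0.322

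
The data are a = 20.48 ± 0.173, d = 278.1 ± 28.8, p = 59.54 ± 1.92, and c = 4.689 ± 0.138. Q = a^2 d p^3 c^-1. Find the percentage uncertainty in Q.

Relative error in a monomial: (δQ/Q)² = Σ (nᵢ · δxᵢ/xᵢ)².
  (2·δa/a)² = (2×0.00845)² = 0.000285;  (1·δd/d)² = (1×0.104)² = 0.0107;  (3·δp/p)² = (3×0.0322)² = 0.00936;  (-1·δc/c)² = (-1×0.0294)² = 0.000866
δQ/Q = √(0.0212) = 0.146

14.6%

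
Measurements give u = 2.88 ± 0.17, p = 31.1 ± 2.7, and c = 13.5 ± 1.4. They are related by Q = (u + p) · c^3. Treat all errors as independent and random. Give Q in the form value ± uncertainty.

83600 ± 26800

Let w = u + p = 34.0. δw = √(δu² + δp²) = √(0.0289 + 7.29) = 2.71, so δw/w = 0.0796.
Q is then a monomial in w, c:
δQ/Q = √((δw/w)² + (3·δc/c)²) = √(0.00634 + 0.0968) = 0.321
Q = 83600, so δQ = 0.321 × 83600 = 26800.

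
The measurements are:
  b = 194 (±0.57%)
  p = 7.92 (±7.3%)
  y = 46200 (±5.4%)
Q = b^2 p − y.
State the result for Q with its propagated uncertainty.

Let w = b^2·p = 2.98e+05. δw/w = √((2·δb/b)² + (1·δp/p)²) = √(0.000130 + 0.00533) = 0.0739, so δw = 22000.
Q = w − y: δQ = √(δw² + δy²) = √(4.85e+08 + 6.22e+06) = 22200
Q = 2.52e+05.

(2.52 ± 0.222) × 10^5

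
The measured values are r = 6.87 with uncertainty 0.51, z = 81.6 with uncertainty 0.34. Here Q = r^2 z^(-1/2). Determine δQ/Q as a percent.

14.8%

Relative error in a monomial: (δQ/Q)² = Σ (nᵢ · δxᵢ/xᵢ)².
  (2·δr/r)² = (2×0.0742)² = 0.0220;  (−½·δz/z)² = (-0.5×0.00417)² = 4.34e-06
δQ/Q = √(0.0220) = 0.148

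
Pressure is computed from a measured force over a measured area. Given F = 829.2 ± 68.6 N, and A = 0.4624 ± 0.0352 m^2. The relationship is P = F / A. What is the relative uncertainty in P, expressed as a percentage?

11.2%

Since P is a product/quotient, work with relative uncertainties:
  (1·δF/F)² = (1×0.0827)² = 0.00684;  (-1·δA/A)² = (-1×0.0761)² = 0.00579
δP/P = √(0.0126) = 0.112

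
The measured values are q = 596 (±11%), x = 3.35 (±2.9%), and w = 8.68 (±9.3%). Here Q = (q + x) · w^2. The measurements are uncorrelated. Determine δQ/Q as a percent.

21.6%

Let u = q + x = 599. δu = √(δq² + δx²) = √(4300 + 0.00944) = 65.6, so δu/u = 0.109.
Q is then a monomial in u, w:
δQ/Q = √((δu/u)² + (2·δw/w)²) = √(0.0120 + 0.0346) = 0.216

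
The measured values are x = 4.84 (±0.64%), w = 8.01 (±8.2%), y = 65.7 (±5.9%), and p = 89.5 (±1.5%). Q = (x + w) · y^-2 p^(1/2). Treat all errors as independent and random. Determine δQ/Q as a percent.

12.9%

Let u = x + w = 12.8. δu = √(δx² + δw²) = √(0.000960 + 0.431) = 0.658, so δu/u = 0.0512.
Q is then a monomial in u, y, p:
δQ/Q = √((δu/u)² + (-2·δy/y)² + (½·δp/p)²) = √(0.00262 + 0.0139 + 5.62e-05) = 0.129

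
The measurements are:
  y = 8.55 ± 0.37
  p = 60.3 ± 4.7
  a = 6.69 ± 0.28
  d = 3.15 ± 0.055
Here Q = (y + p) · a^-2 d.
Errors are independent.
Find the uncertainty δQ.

0.531

Let u = y + p = 68.8. δu = √(δy² + δp²) = √(0.137 + 22.1) = 4.71, so δu/u = 0.0685.
Q is then a monomial in u, a, d:
δQ/Q = √((δu/u)² + (-2·δa/a)² + (1·δd/d)²) = √(0.00469 + 0.00701 + 0.000305) = 0.110
Q = 4.85, so δQ = 0.110 × 4.85 = 0.531.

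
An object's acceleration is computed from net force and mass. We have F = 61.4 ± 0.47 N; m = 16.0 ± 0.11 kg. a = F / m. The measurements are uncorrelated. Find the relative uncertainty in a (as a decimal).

0.0103

Each factor contributes (exponent × relative error)² to (δa/a)²:
  (1·δF/F)² = (1×0.00765)² = 5.86e-05;  (-1·δm/m)² = (-1×0.00688)² = 4.73e-05
δa/a = √(0.000106) = 0.0103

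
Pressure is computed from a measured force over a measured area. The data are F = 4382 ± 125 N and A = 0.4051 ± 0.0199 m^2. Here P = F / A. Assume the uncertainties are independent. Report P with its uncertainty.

Products/powers → add relative errors in quadrature, weighted by exponent:
  (1·δF/F)² = (1×0.0285)² = 0.000814;  (-1·δA/A)² = (-1×0.0491)² = 0.00241
δP/P = √(0.00323) = 0.0568
P = 10820 Pa, so δP = 0.0568 × 10820 = 614 Pa.

10820 ± 614 Pa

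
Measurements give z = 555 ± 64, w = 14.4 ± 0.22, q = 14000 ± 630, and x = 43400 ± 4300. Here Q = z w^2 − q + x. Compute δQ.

14400

Let p = z·w^2 = 1.15e+05. δp/p = √((1·δz/z)² + (2·δw/w)²) = √(0.0133 + 0.000934) = 0.119, so δp = 13700.
Q = p − q + x: δQ = √(δp² + δq² + δx²) = √(1.88e+08 + 3.97e+05 + 1.85e+07) = 14400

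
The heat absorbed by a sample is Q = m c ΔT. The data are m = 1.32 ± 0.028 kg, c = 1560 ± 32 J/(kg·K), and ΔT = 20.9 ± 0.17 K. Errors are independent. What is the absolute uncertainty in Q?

1320 J

Q is a product of powers, so relative uncertainties combine in quadrature:
  (1·δm/m)² = (1×0.0212)² = 0.000450;  (1·δc/c)² = (1×0.0205)² = 0.000421;  (1·δΔT/ΔT)² = (1×0.00813)² = 6.62e-05
δQ/Q = √(0.000937) = 0.0306
Q = 43000 J, so δQ = 0.0306 × 43000 = 1320 J.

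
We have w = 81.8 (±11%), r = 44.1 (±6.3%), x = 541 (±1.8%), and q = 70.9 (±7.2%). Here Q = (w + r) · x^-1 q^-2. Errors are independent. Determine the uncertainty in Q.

7.56e-06

Let u = w + r = 126. δu = √(δw² + δr²) = √(81.0 + 7.72) = 9.42, so δu/u = 0.0748.
Q is then a monomial in u, x, q:
δQ/Q = √((δu/u)² + (-1·δx/x)² + (-2·δq/q)²) = √(0.00559 + 0.000324 + 0.0207) = 0.163
Q = 4.63e-05, so δQ = 0.163 × 4.63e-05 = 7.56e-06.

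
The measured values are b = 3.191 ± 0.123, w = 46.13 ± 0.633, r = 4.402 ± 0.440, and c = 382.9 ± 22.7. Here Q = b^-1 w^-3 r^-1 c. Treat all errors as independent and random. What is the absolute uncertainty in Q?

3.59e-05

Q is a product of powers, so relative uncertainties combine in quadrature:
  (-1·δb/b)² = (-1×0.0385)² = 0.00149;  (-3·δw/w)² = (-3×0.0137)² = 0.00169;  (-1·δr/r)² = (-1×0.1000)² = 0.00999;  (1·δc/c)² = (1×0.0593)² = 0.00351
δQ/Q = √(0.0167) = 0.129
Q = 0.0002777, so δQ = 0.129 × 0.0002777 = 3.59e-05.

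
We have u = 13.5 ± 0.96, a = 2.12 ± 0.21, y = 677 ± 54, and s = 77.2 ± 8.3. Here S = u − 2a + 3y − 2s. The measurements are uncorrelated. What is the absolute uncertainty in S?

Sums and differences: (δS)² = Σ (cᵢ δxᵢ)².
  (δu)² = 0.922;  (2·δa)² = 0.176;  (3·δy)² = 26200;  (2·δs)² = 276
δS = √(26500) = 163

163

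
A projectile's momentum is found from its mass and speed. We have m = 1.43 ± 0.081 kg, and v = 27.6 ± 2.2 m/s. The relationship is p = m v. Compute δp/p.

Relative error in a monomial: (δp/p)² = Σ (nᵢ · δxᵢ/xᵢ)².
  (1·δm/m)² = (1×0.0566)² = 0.00321;  (1·δv/v)² = (1×0.0797)² = 0.00635
δp/p = √(0.00956) = 0.0978

0.0978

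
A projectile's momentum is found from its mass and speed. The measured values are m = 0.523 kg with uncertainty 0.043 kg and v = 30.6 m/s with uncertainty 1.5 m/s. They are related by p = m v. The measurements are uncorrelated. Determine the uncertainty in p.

1.53 kg·m/s

Each factor contributes (exponent × relative error)² to (δp/p)²:
  (1·δm/m)² = (1×0.0822)² = 0.00676;  (1·δv/v)² = (1×0.0490)² = 0.00240
δp/p = √(0.00916) = 0.0957
p = 16.0 kg·m/s, so δp = 0.0957 × 16.0 = 1.53 kg·m/s.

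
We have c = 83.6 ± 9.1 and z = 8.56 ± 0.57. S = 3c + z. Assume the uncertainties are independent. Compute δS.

27.3

Absolute uncertainties add in quadrature for a linear combination:
  (3·δc)² = 745;  (δz)² = 0.325
δS = √(746) = 27.3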